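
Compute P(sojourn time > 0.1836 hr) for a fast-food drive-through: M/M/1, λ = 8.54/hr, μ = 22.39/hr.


W ~ Exponential(μ−λ) for M/M/1.
μ − λ = 22.39 − 8.54 = 13.8500
P(W > t) = e^{−(μ−λ)t} = e^{−2.5429} = 0.078641

Final: 0.078641


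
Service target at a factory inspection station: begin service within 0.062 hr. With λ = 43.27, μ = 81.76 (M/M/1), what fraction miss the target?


ρ = 43.27/81.76 = 0.5292
P(Wq > t) = ρ·e^{−(μ−λ)t} = 0.5292·e^{−2.3864}
= 0.5292·0.091962 = 0.048669

Final: 0.048669


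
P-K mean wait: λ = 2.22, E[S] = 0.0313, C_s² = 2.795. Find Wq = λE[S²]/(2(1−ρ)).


ρ = λ·E[S] = 2.22·0.0313 = 0.06949
E[S²] = E[S]²(1+C_s²) = 0.0313²·(1+2.795) = 0.003718
Wq = λ·E[S²]/(2(1−ρ)) = 2.22·0.003718/(2·0.9305) = 0.004435 hr

Final: 0.004435 hr


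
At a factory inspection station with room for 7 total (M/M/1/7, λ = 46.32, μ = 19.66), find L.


ρ = 46.32/19.66 = 2.3561
L = ρ[1 − (K+1)ρ^K + Kρ^(K+1)] / [(1−ρ)(1−ρ^(K+1))]
Numerator: 2.3561·(1 − 8·402.990920 + 7·949.467925) = 8065.589252
Denominator: (-1.3561)·(-948.467925) = 1286.172679
L = 8065.589252/1286.172679 = 6.2710

Final: 6.2710


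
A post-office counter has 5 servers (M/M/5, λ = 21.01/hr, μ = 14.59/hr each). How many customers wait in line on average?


a = λ/μ = 1.4400; ρ = a/5 = 0.2880
P₀ = 0.236619
Lq = P₀·a^c·ρ / (c!·(1−ρ)²) = 0.236619·6.19233·0.2880/(120·0.50694)
= 0.006937

Final: 0.006937


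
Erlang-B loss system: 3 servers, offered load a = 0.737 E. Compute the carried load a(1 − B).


B(3,0.737) = 0.032149 (Erlang-B)
Carried load = a(1 − B) = 0.737·(1 − 0.032149) = 0.737·0.967851 = 0.7133 E

Final: 0.7133 Erlangs


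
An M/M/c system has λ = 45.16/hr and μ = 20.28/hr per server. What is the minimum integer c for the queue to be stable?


Stability requires cμ > λ ⇔ c > λ/μ.
λ/μ = 45.16/20.28 = 2.2268
Minimum integer c = ⌊2.2268⌋ + 1 = 3
Check: 3·20.28 = 60.84 > 45.16, while 2·20.28 = 40.56 ≤ 45.16

Final: 3 servers


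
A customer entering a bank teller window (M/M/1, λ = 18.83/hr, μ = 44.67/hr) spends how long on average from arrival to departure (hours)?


W = 1/(μ−λ) = 1/(44.67 − 18.83) = 1/25.84 = 0.03870 hr

Final: 0.03870 hr


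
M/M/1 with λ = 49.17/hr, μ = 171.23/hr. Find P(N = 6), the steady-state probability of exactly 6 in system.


ρ = 49.17/171.23 = 0.2872
P_n = (1−ρ)·ρ^n = (1 − 0.2872)·0.2872^6 = 0.7128·0.0005607 = 0.0003997

Final: 0.0003997


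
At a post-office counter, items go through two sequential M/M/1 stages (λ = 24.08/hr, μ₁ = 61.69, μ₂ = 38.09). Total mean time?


Each node sees arrival rate λ = 24.08/hr (tandem ⇒ throughput preserved).
W₁ = 1/(μ₁−λ) = 1/(61.69−24.08) = 0.02659 hr
W₂ = 1/(μ₂−λ) = 1/(38.09−24.08) = 0.07138 hr
W_total = W₁ + W₂ = 0.02659 + 0.07138 = 0.09797 hr

Final: 0.09797 hr


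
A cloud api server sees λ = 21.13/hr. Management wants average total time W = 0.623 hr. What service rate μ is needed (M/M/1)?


W = 1/(μ−λ) ⇒ μ − λ = 1/W = 1/0.623 = 1.6051
μ = λ + 1/W = 21.13 + 1.6051 = 22.7351 per hr

Final: 22.7351 /hr


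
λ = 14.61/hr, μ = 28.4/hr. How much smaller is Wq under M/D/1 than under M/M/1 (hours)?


ρ = 14.61/28.4 = 0.5144
Wq(M/M/1) = ρ/(μ−λ) = 0.5144/13.79 = 0.03731 hr
Wq(M/D/1) = ρ/(2(μ−λ)) = 0.01865 hr
Savings = 0.03731 − 0.01865 = 0.01865 hr

Final: 0.01865 hr


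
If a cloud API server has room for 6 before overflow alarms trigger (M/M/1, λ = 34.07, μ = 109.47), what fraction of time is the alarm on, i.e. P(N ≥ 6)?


ρ = 34.07/109.47 = 0.3112
P(N ≥ n) = ρ^n = 0.3112^6 = 0.0009088

Final: 0.0009088


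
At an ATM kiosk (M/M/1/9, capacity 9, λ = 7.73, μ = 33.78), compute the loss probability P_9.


ρ = λ/μ = 7.73/33.78 = 0.2288
P_K = (1−ρ)ρ^K/(1−ρ^(K+1)) = (0.7712·0.000001721)/(1 − 0.0000003937)
= 0.000001327/1.000000 = 0.000001327

Final: 0.000001327


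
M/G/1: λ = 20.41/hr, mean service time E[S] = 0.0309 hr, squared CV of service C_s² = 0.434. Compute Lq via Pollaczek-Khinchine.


ρ = λ·E[S] = 20.41·0.0309 = 0.6307
Lq = ρ²(1+C_s²)/(2(1−ρ)) = 0.3977·(1+0.434)/(2·0.3693)
= 0.3977·1.4340/0.7387 = 0.77216

Final: 0.77216


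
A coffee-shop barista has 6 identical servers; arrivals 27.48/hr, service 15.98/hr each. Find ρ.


ρ = λ/(cμ) = 27.48/(6·15.98) = 27.48/95.88 = 0.2866

Final: 0.2866


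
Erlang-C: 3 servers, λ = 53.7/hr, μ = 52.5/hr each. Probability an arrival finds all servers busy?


a = λ/μ = 1.0229; ρ = a/3 = 0.3410
P₀ = 0.355037 (from M/M/c formula)
C(c,a) = [a^c/(c!(1−ρ))]·P₀ = [1.07015/(6·0.6590)]·0.355037
= 0.27063·0.355037 = 0.096084

Final: 0.096084


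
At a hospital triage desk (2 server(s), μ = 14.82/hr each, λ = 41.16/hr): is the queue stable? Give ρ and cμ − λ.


Total capacity cμ = 2·14.82 = 29.64/hr
ρ = λ/(cμ) = 41.16/29.64 = 1.3887
Stable ⇔ ρ < 1: NO
Spare capacity = cμ − λ = 29.64 − 41.16 = -11.52/hr

Final: ρ = 1.3887; unstable; margin = -11.52/hr


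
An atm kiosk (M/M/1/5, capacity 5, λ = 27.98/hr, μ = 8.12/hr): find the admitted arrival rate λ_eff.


ρ = 3.4458; P_K = (1−ρ)ρ^5/(1−ρ^6) = 0.710217
λ_eff = λ(1 − P_K) = 27.98·(1 − 0.710217) = 27.98·0.289783 = 8.1081 /hr

Final: 8.1081 /hr


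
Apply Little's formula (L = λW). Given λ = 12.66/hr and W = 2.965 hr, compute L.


L = λW = 12.66·2.965 = 37.5369

Final: 37.5369


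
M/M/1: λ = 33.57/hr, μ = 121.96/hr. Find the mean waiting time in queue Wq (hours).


ρ = 33.57/121.96 = 0.2753
Wq = ρ/(μ−λ) = 0.2753/(121.96 − 33.57) = 0.2753/88.39 = 0.003114 hr

Final: 0.003114 hr


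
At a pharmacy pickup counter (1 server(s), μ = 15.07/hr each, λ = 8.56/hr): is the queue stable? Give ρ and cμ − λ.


Total capacity cμ = 1·15.07 = 15.07/hr
ρ = λ/(cμ) = 8.56/15.07 = 0.5680
Stable ⇔ ρ < 1: YES
Spare capacity = cμ − λ = 15.07 − 8.56 = 6.51/hr

Final: ρ = 0.5680; stable; margin = 6.51/hr


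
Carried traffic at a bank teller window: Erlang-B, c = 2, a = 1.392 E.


B(2,1.392) = 0.288271 (Erlang-B)
Carried load = a(1 − B) = 1.392·(1 − 0.288271) = 1.392·0.711729 = 0.9907 E

Final: 0.9907 Erlangs


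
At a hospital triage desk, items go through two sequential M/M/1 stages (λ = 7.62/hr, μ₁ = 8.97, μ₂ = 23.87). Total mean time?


Each node sees arrival rate λ = 7.62/hr (tandem ⇒ throughput preserved).
W₁ = 1/(μ₁−λ) = 1/(8.97−7.62) = 0.74074 hr
W₂ = 1/(μ₂−λ) = 1/(23.87−7.62) = 0.06154 hr
W_total = W₁ + W₂ = 0.74074 + 0.06154 = 0.80228 hr

Final: 0.80228 hr


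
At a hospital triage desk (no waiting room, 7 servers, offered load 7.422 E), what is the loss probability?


B(c,a) = (a^c/c!) / Σ_{k=0}^{c} a^k/k!
a^7/7! = 246.159224
Σ terms (k=0..7): 1.00000 + 7.42200 + 27.54304 + 68.14149 + 126.43653 + 187.68238 + 232.16311 + 246.15922 = 896.547765
B = 246.159224/896.547765 = 0.274563

Final: 0.274563


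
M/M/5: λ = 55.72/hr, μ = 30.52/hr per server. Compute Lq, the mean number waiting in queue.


a = λ/μ = 1.8257; ρ = a/5 = 0.3651
P₀ = 0.160369
Lq = P₀·a^c·ρ / (c!·(1−ρ)²) = 0.160369·20.28303·0.3651/(120·0.40305)
= 0.02456

Final: 0.02456


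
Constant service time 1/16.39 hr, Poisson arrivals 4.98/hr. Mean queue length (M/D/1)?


ρ = 4.98/16.39 = 0.3038
M/D/1: Lq = ρ²/(2(1−ρ)) = 0.09232/(2·0.6962) = 0.06631

Final: 0.06631


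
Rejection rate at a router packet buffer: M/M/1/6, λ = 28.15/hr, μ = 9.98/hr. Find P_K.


ρ = λ/μ = 28.15/9.98 = 2.8206
P_K = (1−ρ)ρ^K/(1−ρ^(K+1)) = (-1.8206·503.601654)/(1 − 1420.479614)
= -916.877960/-1419.479614 = 0.645925

Final: 0.645925


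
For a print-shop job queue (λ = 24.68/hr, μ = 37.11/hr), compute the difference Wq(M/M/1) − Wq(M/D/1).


ρ = 24.68/37.11 = 0.6650
Wq(M/M/1) = ρ/(μ−λ) = 0.6650/12.43 = 0.05350 hr
Wq(M/D/1) = ρ/(2(μ−λ)) = 0.02675 hr
Savings = 0.05350 − 0.02675 = 0.02675 hr

Final: 0.02675 hr


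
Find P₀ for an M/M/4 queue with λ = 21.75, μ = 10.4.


a = λ/μ = 21.75/10.4 = 2.0913; ρ = a/c = 0.5228
Σ_{k=0}^{3} a^k/k! (terms k=0..3) = 1.00000 + 2.09135 + 2.18686 + 1.52450 = 6.80271
Tail: a^4/(4!(1−ρ)) = 19.12950/(24·0.4772) = 1.67042
P₀ = 1/(6.80271 + 1.67042) = 1/8.47313 = 0.118020

Final: 0.118020


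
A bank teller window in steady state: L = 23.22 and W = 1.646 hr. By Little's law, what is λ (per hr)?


λ = L/W = 23.22/1.646 = 14.1069 /hr

Final: 14.1069 /hr


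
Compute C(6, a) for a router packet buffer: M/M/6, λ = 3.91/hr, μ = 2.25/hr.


a = λ/μ = 1.7378; ρ = a/6 = 0.2896
P₀ = 0.175801 (from M/M/c formula)
C(c,a) = [a^c/(c!(1−ρ))]·P₀ = [27.54010/(720·0.7104)]·0.175801
= 0.05385·0.175801 = 0.009466

Final: 0.009466


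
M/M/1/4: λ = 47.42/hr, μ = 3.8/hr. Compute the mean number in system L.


ρ = 47.42/3.8 = 12.4789
L = ρ[1 − (K+1)ρ^K + Kρ^(K+1)] / [(1−ρ)(1−ρ^(K+1))]
Numerator: 12.4789·(1 − 5·24250.003862 + 4·302614.521877) = 13592182.635245
Denominator: (-11.4789)·(-302613.521877) = 3473684.690596
L = 13592182.635245/3473684.690596 = 3.9129

Final: 3.9129


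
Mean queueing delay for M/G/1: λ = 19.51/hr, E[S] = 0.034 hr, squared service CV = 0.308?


ρ = λ·E[S] = 19.51·0.034 = 0.6633
E[S²] = E[S]²(1+C_s²) = 0.034²·(1+0.308) = 0.001512
Wq = λ·E[S²]/(2(1−ρ)) = 19.51·0.001512/(2·0.3367) = 0.04381 hr

Final: 0.04381 hr


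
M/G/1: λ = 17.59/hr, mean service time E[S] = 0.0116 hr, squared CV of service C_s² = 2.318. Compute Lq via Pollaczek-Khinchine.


ρ = λ·E[S] = 17.59·0.0116 = 0.2040
Lq = ρ²(1+C_s²)/(2(1−ρ)) = 0.04163·(1+2.318)/(2·0.7960)
= 0.04163·3.3180/1.5919 = 0.08678

Final: 0.08678


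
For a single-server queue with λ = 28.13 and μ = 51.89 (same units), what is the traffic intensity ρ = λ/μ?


ρ = λ/μ = 28.13/51.89 = 0.5421

Final: 0.5421


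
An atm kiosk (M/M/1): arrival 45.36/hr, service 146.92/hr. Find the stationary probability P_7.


ρ = 45.36/146.92 = 0.3087
P_n = (1−ρ)·ρ^n = (1 − 0.3087)·0.3087^7 = 0.6913·0.0002674 = 0.0001848

Final: 0.0001848


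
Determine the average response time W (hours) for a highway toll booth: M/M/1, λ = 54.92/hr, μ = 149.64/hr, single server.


W = 1/(μ−λ) = 1/(149.64 − 54.92) = 1/94.72 = 0.01056 hr

Final: 0.01056 hr


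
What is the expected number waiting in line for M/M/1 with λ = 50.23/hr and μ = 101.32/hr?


ρ = 50.23/101.32 = 0.4958
Lq = ρ²/(1−ρ) = 0.2458/0.5042 = 0.4874

Final: 0.4874


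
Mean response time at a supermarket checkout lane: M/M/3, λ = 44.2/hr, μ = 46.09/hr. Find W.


a = 0.9590; ρ = 0.3197; P₀ = 0.379523
Lq = P₀·a^c·ρ/(c!(1−ρ)²) = 0.03853
Wq = Lq/λ = 0.03853/44.2 = 0.0008717 hr
W = Wq + 1/μ = 0.0008717 + 0.02170 = 0.02257 hr

Final: 0.02257 hr


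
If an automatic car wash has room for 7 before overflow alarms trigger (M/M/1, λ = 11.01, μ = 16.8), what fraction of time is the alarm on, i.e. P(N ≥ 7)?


ρ = 11.01/16.8 = 0.6554
P(N ≥ n) = ρ^n = 0.6554^7 = 0.051921

Final: 0.051921


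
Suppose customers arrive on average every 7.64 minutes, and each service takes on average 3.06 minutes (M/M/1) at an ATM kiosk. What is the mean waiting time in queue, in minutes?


λ = 60/7.64 = 7.8534 /hr
μ = 60/3.06 = 19.6078 /hr
ρ = λ/μ = 7.8534/19.6078 = 0.4005
Wq = ρ/(μ−λ) = 0.4005/(19.6078−7.8534) = 0.03407 hr
In minutes: 0.03407·60 = 2.044 min

Final: 2.044 min


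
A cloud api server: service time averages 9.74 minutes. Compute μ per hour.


μ = 1/(service time) in consistent units.
1 hour = 60 min, so μ = 60/9.74 = 6.1602 per hour

Final: 6.1602 /hr


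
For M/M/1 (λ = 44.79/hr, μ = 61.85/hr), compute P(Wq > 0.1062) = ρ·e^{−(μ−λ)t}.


ρ = 44.79/61.85 = 0.7242
P(Wq > t) = ρ·e^{−(μ−λ)t} = 0.7242·e^{−1.8118}
= 0.7242·0.163364 = 0.118304

Final: 0.118304


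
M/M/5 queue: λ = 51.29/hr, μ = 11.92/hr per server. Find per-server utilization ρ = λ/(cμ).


ρ = λ/(cμ) = 51.29/(5·11.92) = 51.29/59.60 = 0.8606

Final: 0.8606


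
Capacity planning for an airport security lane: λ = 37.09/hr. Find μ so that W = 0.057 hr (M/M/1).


W = 1/(μ−λ) ⇒ μ − λ = 1/W = 1/0.057 = 17.5439
μ = λ + 1/W = 37.09 + 17.5439 = 54.6339 per hr

Final: 54.6339 /hr


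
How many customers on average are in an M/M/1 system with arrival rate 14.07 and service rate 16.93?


ρ = λ/μ = 14.07/16.93 = 0.8311
L = ρ/(1−ρ) = 0.8311/(1 − 0.8311) = 0.8311/0.1689 = 4.9196

Final: 4.9196


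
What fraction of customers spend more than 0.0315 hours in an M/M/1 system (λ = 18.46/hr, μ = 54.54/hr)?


W ~ Exponential(μ−λ) for M/M/1.
μ − λ = 54.54 − 18.46 = 36.0800
P(W > t) = e^{−(μ−λ)t} = e^{−1.1365} = 0.320934

Final: 0.320934


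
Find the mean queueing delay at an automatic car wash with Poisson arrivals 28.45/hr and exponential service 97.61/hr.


ρ = 28.45/97.61 = 0.2915
Wq = ρ/(μ−λ) = 0.2915/(97.61 − 28.45) = 0.2915/69.16 = 0.004214 hr

Final: 0.004214 hr


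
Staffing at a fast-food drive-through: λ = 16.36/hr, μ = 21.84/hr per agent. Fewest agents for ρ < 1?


Stability requires cμ > λ ⇔ c > λ/μ.
λ/μ = 16.36/21.84 = 0.7491
Minimum integer c = ⌊0.7491⌋ + 1 = 1
Check: 1·21.84 = 21.84 > 16.36, while 0·21.84 = 0.00 ≤ 16.36

Final: 1 servers


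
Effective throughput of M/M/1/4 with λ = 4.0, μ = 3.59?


ρ = 1.1142; P_K = (1−ρ)ρ^4/(1−ρ^5) = 0.245412
λ_eff = λ(1 − P_K) = 4.0·(1 − 0.245412) = 4.0·0.754588 = 3.0184 /hr

Final: 3.0184 /hr


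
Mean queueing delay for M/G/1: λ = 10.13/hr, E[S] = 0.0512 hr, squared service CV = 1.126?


ρ = λ·E[S] = 10.13·0.0512 = 0.5187
E[S²] = E[S]²(1+C_s²) = 0.0512²·(1+1.126) = 0.005573
Wq = λ·E[S²]/(2(1−ρ)) = 10.13·0.005573/(2·0.4813) = 0.05864 hr

Final: 0.05864 hr


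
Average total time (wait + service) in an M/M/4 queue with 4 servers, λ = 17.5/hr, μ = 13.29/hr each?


a = 1.3168; ρ = 0.3292; P₀ = 0.266595
Lq = P₀·a^c·ρ/(c!(1−ρ)²) = 0.02443
Wq = Lq/λ = 0.02443/17.5 = 0.001396 hr
W = Wq + 1/μ = 0.001396 + 0.07524 = 0.07664 hr

Final: 0.07664 hr


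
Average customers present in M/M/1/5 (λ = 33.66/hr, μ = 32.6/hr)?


ρ = 33.66/32.6 = 1.0325
L = ρ[1 − (K+1)ρ^K + Kρ^(K+1)] / [(1−ρ)(1−ρ^(K+1))]
Numerator: 1.0325·(1 − 6·1.173499 + 5·1.211655) = 0.017847
Denominator: (-0.03252)·(-0.211655) = 0.006882
L = 0.017847/0.006882 = 2.5933

Final: 2.5933


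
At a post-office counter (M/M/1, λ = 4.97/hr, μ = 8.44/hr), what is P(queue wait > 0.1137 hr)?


ρ = 4.97/8.44 = 0.5889
P(Wq > t) = ρ·e^{−(μ−λ)t} = 0.5889·e^{−0.3945}
= 0.5889·0.673991 = 0.396888

Final: 0.396888


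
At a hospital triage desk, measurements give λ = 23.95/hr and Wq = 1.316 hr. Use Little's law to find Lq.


Lq = λWq = 23.95·1.316 = 31.5182

Final: 31.5182


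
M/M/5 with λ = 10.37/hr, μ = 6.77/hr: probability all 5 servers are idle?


a = λ/μ = 10.37/6.77 = 1.5318; ρ = a/c = 0.3064
Σ_{k=0}^{4} a^k/k! (terms k=0..4) = 1.00000 + 1.53176 + 1.17314 + 0.59899 + 0.22938 = 4.53326
Tail: a^5/(5!(1−ρ)) = 8.43239/(120·0.6936) = 0.10130
P₀ = 1/(4.53326 + 0.10130) = 1/4.63457 = 0.215770

Final: 0.215770


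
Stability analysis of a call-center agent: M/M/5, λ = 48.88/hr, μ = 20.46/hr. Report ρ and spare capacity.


Total capacity cμ = 5·20.46 = 102.30/hr
ρ = λ/(cμ) = 48.88/102.30 = 0.4778
Stable ⇔ ρ < 1: YES
Spare capacity = cμ − λ = 102.30 − 48.88 = 53.42/hr

Final: ρ = 0.4778; stable; margin = 53.42/hr


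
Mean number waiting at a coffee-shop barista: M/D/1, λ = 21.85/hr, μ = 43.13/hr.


ρ = 21.85/43.13 = 0.5066
M/D/1: Lq = ρ²/(2(1−ρ)) = 0.2567/(2·0.4934) = 0.26009

Final: 0.26009


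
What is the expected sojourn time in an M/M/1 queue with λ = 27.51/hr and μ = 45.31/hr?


W = 1/(μ−λ) = 1/(45.31 − 27.51) = 1/17.80 = 0.05618 hr

Final: 0.05618 hr


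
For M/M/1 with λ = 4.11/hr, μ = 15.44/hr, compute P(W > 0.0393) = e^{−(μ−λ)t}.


W ~ Exponential(μ−λ) for M/M/1.
μ − λ = 15.44 − 4.11 = 11.3300
P(W > t) = e^{−(μ−λ)t} = e^{−0.4453} = 0.640652

Final: 0.640652


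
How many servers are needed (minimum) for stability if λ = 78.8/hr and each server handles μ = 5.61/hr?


Stability requires cμ > λ ⇔ c > λ/μ.
λ/μ = 78.8/5.61 = 14.0463
Minimum integer c = ⌊14.0463⌋ + 1 = 15
Check: 15·5.61 = 84.15 > 78.8, while 14·5.61 = 78.54 ≤ 78.8

Final: 15 servers


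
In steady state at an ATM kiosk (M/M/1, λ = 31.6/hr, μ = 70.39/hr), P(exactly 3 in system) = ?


ρ = 31.6/70.39 = 0.4489
P_n = (1−ρ)·ρ^n = (1 − 0.4489)·0.4489^3 = 0.5511·0.090475 = 0.049858

Final: 0.049858


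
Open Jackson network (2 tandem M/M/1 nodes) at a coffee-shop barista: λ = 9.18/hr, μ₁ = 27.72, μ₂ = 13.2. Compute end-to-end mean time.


Each node sees arrival rate λ = 9.18/hr (tandem ⇒ throughput preserved).
W₁ = 1/(μ₁−λ) = 1/(27.72−9.18) = 0.05394 hr
W₂ = 1/(μ₂−λ) = 1/(13.2−9.18) = 0.24876 hr
W_total = W₁ + W₂ = 0.05394 + 0.24876 = 0.30269 hr

Final: 0.30269 hr


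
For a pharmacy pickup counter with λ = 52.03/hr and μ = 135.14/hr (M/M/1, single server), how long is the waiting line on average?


ρ = 52.03/135.14 = 0.3850
Lq = ρ²/(1−ρ) = 0.1482/0.6150 = 0.2410

Final: 0.2410


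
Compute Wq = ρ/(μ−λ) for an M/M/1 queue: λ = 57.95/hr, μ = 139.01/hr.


ρ = 57.95/139.01 = 0.4169
Wq = ρ/(μ−λ) = 0.4169/(139.01 − 57.95) = 0.4169/81.06 = 0.005143 hr

Final: 0.005143 hr


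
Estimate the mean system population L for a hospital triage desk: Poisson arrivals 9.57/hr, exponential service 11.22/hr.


ρ = λ/μ = 9.57/11.22 = 0.8529
L = ρ/(1−ρ) = 0.8529/(1 − 0.8529) = 0.8529/0.1471 = 5.8000

Final: 5.8000


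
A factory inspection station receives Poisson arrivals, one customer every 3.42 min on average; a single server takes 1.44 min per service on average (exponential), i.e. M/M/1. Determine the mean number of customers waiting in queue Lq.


λ = 60/3.42 = 17.5439 /hr
μ = 60/1.44 = 41.6667 /hr
ρ = λ/μ = 17.5439/41.6667 = 0.4211
Lq = ρ²/(1−ρ) = 0.1773/0.5789 = 0.3062

Final: 0.3062


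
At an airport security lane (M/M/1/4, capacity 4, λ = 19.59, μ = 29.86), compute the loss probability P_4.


ρ = λ/μ = 19.59/29.86 = 0.6561
P_K = (1−ρ)ρ^K/(1−ρ^(K+1)) = (0.3439·0.185259)/(1 − 0.121541)
= 0.063718/0.878459 = 0.072533

Final: 0.072533


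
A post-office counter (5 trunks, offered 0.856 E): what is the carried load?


B(5,0.856) = 0.001628 (Erlang-B)
Carried load = a(1 − B) = 0.856·(1 − 0.001628) = 0.856·0.998372 = 0.8546 E

Final: 0.8546 Erlangs


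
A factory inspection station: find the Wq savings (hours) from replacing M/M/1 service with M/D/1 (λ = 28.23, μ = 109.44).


ρ = 28.23/109.44 = 0.2579
Wq(M/M/1) = ρ/(μ−λ) = 0.2579/81.21 = 0.003176 hr
Wq(M/D/1) = ρ/(2(μ−λ)) = 0.001588 hr
Savings = 0.003176 − 0.001588 = 0.001588 hr

Final: 0.001588 hr


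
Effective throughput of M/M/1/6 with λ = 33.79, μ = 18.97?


ρ = 1.7812; P_K = (1−ρ)ρ^6/(1−ρ^7) = 0.446439
λ_eff = λ(1 − P_K) = 33.79·(1 − 0.446439) = 33.79·0.553561 = 18.7048 /hr

Final: 18.7048 /hr


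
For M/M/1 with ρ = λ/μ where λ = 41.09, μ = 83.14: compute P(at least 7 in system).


ρ = 41.09/83.14 = 0.4942
P(N ≥ n) = ρ^n = 0.4942^7 = 0.007202

Final: 0.007202


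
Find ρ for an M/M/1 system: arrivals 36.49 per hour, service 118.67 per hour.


ρ = λ/μ = 36.49/118.67 = 0.3075

Final: 0.3075


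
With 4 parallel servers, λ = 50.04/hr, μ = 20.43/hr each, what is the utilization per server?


ρ = λ/(cμ) = 50.04/(4·20.43) = 50.04/81.72 = 0.6123

Final: 0.6123


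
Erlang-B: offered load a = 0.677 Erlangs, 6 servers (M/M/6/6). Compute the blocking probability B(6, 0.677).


B(c,a) = (a^c/c!) / Σ_{k=0}^{c} a^k/k!
a^6/6! = 0.0001337
Σ terms (k=0..6): 1.00000 + 0.67700 + 0.22916 + 0.05171 + 0.008753 + 0.001185 + 0.0001337 = 1.967951
B = 0.0001337/1.967951 = 0.00006795

Final: 0.00006795


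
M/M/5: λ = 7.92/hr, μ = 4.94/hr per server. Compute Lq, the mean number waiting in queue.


a = λ/μ = 1.6032; ρ = a/5 = 0.3206
P₀ = 0.200785
Lq = P₀·a^c·ρ / (c!·(1−ρ)²) = 0.200785·10.59232·0.3206/(120·0.46152)
= 0.01231

Final: 0.01231


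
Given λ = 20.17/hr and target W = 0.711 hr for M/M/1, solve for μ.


W = 1/(μ−λ) ⇒ μ − λ = 1/W = 1/0.711 = 1.4065
μ = λ + 1/W = 20.17 + 1.4065 = 21.5765 per hr

Final: 21.5765 /hr


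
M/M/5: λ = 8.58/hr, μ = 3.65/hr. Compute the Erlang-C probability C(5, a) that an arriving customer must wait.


a = λ/μ = 2.3507; ρ = a/5 = 0.4701
P₀ = 0.093638 (from M/M/c formula)
C(c,a) = [a^c/(c!(1−ρ))]·P₀ = [71.77482/(120·0.5299)]·0.093638
= 1.12883·0.093638 = 0.105701

Final: 0.105701


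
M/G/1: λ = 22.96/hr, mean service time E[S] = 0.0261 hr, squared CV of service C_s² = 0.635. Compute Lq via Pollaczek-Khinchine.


ρ = λ·E[S] = 22.96·0.0261 = 0.5993
Lq = ρ²(1+C_s²)/(2(1−ρ)) = 0.3591·(1+0.635)/(2·0.4007)
= 0.3591·1.6350/0.8015 = 0.73256

Final: 0.73256


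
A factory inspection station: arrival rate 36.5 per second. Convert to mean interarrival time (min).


Mean interarrival time = 1/λ = 1/36.5 second = 0.02740 second
In minutes: 0.02740 × 0.0166667 = 0.0004566 min

Final: 0.0004566 min


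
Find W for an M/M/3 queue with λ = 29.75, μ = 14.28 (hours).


a = 2.0833; ρ = 0.6944; P₀ = 0.098178
Lq = P₀·a^c·ρ/(c!(1−ρ)²) = 1.10051
Wq = Lq/λ = 1.10051/29.75 = 0.03699 hr
W = Wq + 1/μ = 0.03699 + 0.07003 = 0.10702 hr

Final: 0.10702 hr


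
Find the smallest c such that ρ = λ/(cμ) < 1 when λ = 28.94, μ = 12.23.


Stability requires cμ > λ ⇔ c > λ/μ.
λ/μ = 28.94/12.23 = 2.3663
Minimum integer c = ⌊2.3663⌋ + 1 = 3
Check: 3·12.23 = 36.69 > 28.94, while 2·12.23 = 24.46 ≤ 28.94

Final: 3 servers


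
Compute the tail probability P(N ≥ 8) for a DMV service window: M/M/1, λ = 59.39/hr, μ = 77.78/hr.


ρ = 59.39/77.78 = 0.7636
P(N ≥ n) = ρ^n = 0.7636^8 = 0.115548

Final: 0.115548


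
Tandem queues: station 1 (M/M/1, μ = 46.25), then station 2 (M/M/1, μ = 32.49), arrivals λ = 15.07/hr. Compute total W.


Each node sees arrival rate λ = 15.07/hr (tandem ⇒ throughput preserved).
W₁ = 1/(μ₁−λ) = 1/(46.25−15.07) = 0.03207 hr
W₂ = 1/(μ₂−λ) = 1/(32.49−15.07) = 0.05741 hr
W_total = W₁ + W₂ = 0.03207 + 0.05741 = 0.08948 hr

Final: 0.08948 hr


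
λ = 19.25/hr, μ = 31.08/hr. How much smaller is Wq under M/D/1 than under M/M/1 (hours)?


ρ = 19.25/31.08 = 0.6194
Wq(M/M/1) = ρ/(μ−λ) = 0.6194/11.83 = 0.05236 hr
Wq(M/D/1) = ρ/(2(μ−λ)) = 0.02618 hr
Savings = 0.05236 − 0.02618 = 0.02618 hr

Final: 0.02618 hr


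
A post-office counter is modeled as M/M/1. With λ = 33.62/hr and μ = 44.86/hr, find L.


ρ = λ/μ = 33.62/44.86 = 0.7494
L = ρ/(1−ρ) = 0.7494/(1 − 0.7494) = 0.7494/0.2506 = 2.9911

Final: 2.9911


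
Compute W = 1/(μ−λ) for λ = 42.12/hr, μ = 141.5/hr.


W = 1/(μ−λ) = 1/(141.5 − 42.12) = 1/99.38 = 0.01006 hr

Final: 0.01006 hr


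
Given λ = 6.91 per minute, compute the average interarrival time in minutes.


Mean interarrival time = 1/λ = 1/6.91 minute = 0.14472 minute
In minutes: 0.14472 × 1 = 0.1447 min

Final: 0.1447 min


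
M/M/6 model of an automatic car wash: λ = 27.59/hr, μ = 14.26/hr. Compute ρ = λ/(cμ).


ρ = λ/(cμ) = 27.59/(6·14.26) = 27.59/85.56 = 0.3225

Final: 0.3225


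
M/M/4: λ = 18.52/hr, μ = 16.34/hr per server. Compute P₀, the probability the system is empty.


a = λ/μ = 18.52/16.34 = 1.1334; ρ = a/c = 0.2834
Σ_{k=0}^{3} a^k/k! (terms k=0..3) = 1.00000 + 1.13341 + 0.64231 + 0.24267 = 3.01840
Tail: a^4/(4!(1−ρ)) = 1.65027/(24·0.7166) = 0.09595
P₀ = 1/(3.01840 + 0.09595) = 1/3.11435 = 0.321094

Final: 0.321094


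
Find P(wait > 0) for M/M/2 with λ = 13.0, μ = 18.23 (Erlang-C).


a = λ/μ = 0.7131; ρ = a/2 = 0.3566
P₀ = 0.474323 (from M/M/c formula)
C(c,a) = [a^c/(c!(1−ρ))]·P₀ = [0.50853/(2·0.6434)]·0.474323
= 0.39516·0.474323 = 0.187433

Final: 0.187433


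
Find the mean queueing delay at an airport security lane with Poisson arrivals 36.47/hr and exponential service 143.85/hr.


ρ = 36.47/143.85 = 0.2535
Wq = ρ/(μ−λ) = 0.2535/(143.85 − 36.47) = 0.2535/107.38 = 0.002361 hr

Final: 0.002361 hr


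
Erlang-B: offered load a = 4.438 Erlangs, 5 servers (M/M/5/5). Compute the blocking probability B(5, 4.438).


B(c,a) = (a^c/c!) / Σ_{k=0}^{c} a^k/k!
a^5/5! = 14.346807
Σ terms (k=0..5): 1.00000 + 4.43800 + 9.84792 + 14.56836 + 16.16359 + 14.34681 = 60.364682
B = 14.346807/60.364682 = 0.237669

Final: 0.237669


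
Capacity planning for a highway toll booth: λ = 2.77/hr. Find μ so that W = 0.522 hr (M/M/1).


W = 1/(μ−λ) ⇒ μ − λ = 1/W = 1/0.522 = 1.9157
μ = λ + 1/W = 2.77 + 1.9157 = 4.6857 per hr

Final: 4.6857 /hr


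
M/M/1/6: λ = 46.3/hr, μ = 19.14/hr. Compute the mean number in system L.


ρ = 46.3/19.14 = 2.4190
L = ρ[1 − (K+1)ρ^K + Kρ^(K+1)] / [(1−ρ)(1−ρ^(K+1))]
Numerator: 2.4190·(1 − 7·200.370760 + 6·484.700428) = 3644.509693
Denominator: (-1.4190)·(-483.700428) = 686.379499
L = 3644.509693/686.379499 = 5.3098

Final: 5.3098


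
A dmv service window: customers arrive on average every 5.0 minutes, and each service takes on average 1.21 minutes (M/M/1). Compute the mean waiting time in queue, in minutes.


λ = 60/5.0 = 12.0000 /hr
μ = 60/1.21 = 49.5868 /hr
ρ = λ/μ = 12.0000/49.5868 = 0.2420
Wq = ρ/(μ−λ) = 0.2420/(49.5868−12.0000) = 0.006438 hr
In minutes: 0.006438·60 = 0.3863 min

Final: 0.3863 min


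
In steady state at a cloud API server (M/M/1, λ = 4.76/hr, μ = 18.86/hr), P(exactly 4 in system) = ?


ρ = 4.76/18.86 = 0.2524
P_n = (1−ρ)·ρ^n = (1 − 0.2524)·0.2524^4 = 0.7476·0.004058 = 0.003033

Final: 0.003033


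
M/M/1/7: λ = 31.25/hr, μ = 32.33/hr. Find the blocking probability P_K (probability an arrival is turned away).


ρ = λ/μ = 31.25/32.33 = 0.9666
P_K = (1−ρ)ρ^K/(1−ρ^(K+1)) = (0.03341·0.788334)/(1 − 0.761999)
= 0.026335/0.238001 = 0.110650

Final: 0.110650


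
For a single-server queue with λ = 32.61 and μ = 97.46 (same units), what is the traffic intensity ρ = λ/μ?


ρ = λ/μ = 32.61/97.46 = 0.3346

Final: 0.3346


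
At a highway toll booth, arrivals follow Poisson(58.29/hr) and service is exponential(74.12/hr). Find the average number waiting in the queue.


ρ = 58.29/74.12 = 0.7864
Lq = ρ²/(1−ρ) = 0.6185/0.2136 = 2.8958

Final: 2.8958


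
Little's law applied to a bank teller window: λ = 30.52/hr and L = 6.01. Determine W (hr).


W = L/λ = 6.01/30.52 = 0.1969 hr

Final: 0.1969 hr


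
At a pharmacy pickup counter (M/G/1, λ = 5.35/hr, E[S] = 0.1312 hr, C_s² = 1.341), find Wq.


ρ = λ·E[S] = 5.35·0.1312 = 0.7019
E[S²] = E[S]²(1+C_s²) = 0.1312²·(1+1.341) = 0.040297
Wq = λ·E[S²]/(2(1−ρ)) = 5.35·0.040297/(2·0.2981) = 0.36163 hr

Final: 0.36163 hr


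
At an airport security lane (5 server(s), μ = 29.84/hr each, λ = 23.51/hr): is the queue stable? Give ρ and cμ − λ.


Total capacity cμ = 5·29.84 = 149.20/hr
ρ = λ/(cμ) = 23.51/149.20 = 0.1576
Stable ⇔ ρ < 1: YES
Spare capacity = cμ − λ = 149.20 − 23.51 = 125.69/hr

Final: ρ = 0.1576; stable; margin = 125.69/hr


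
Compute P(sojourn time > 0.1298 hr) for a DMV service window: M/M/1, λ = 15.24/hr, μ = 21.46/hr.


W ~ Exponential(μ−λ) for M/M/1.
μ − λ = 21.46 − 15.24 = 6.2200
P(W > t) = e^{−(μ−λ)t} = e^{−0.8074} = 0.446036

Final: 0.446036


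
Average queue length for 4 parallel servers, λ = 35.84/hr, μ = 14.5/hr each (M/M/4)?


a = λ/μ = 2.4717; ρ = a/4 = 0.6179
P₀ = 0.076256
Lq = P₀·a^c·ρ / (c!·(1−ρ)²) = 0.076256·37.32502·0.6179/(24·0.14598)
= 0.50202

Final: 0.50202


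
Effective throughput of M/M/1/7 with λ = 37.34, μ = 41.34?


ρ = 0.9032; P_K = (1−ρ)ρ^7/(1−ρ^8) = 0.085208
λ_eff = λ(1 − P_K) = 37.34·(1 − 0.085208) = 37.34·0.914792 = 34.1583 /hr

Final: 34.1583 /hr


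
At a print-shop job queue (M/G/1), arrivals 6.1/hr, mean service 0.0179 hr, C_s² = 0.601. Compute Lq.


ρ = λ·E[S] = 6.1·0.0179 = 0.1092
Lq = ρ²(1+C_s²)/(2(1−ρ)) = 0.01192·(1+0.601)/(2·0.8908)
= 0.01192·1.6010/1.7816 = 0.01071

Final: 0.01071


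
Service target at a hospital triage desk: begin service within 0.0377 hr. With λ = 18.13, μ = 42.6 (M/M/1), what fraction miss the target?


ρ = 18.13/42.6 = 0.4256
P(Wq > t) = ρ·e^{−(μ−λ)t} = 0.4256·e^{−0.9225}
= 0.4256·0.397516 = 0.169178

Final: 0.169178


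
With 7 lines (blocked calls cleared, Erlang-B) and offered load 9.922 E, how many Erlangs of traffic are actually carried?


B(7,9.922) = 0.405545 (Erlang-B)
Carried load = a(1 − B) = 9.922·(1 − 0.405545) = 9.922·0.594455 = 5.8982 E

Final: 5.8982 Erlangs


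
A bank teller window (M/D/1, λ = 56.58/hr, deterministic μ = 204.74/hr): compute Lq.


ρ = 56.58/204.74 = 0.2764
M/D/1: Lq = ρ²/(2(1−ρ)) = 0.07637/(2·0.7236) = 0.05277

Final: 0.05277


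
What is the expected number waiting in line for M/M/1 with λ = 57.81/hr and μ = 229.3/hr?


ρ = 57.81/229.3 = 0.2521
Lq = ρ²/(1−ρ) = 0.06356/0.7479 = 0.08499

Final: 0.08499


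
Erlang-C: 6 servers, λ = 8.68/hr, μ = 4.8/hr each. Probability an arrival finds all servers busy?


a = λ/μ = 1.8083; ρ = a/6 = 0.3014
P₀ = 0.163796 (from M/M/c formula)
C(c,a) = [a^c/(c!(1−ρ))]·P₀ = [34.96801/(720·0.6986)]·0.163796
= 0.06952·0.163796 = 0.011387

Final: 0.011387


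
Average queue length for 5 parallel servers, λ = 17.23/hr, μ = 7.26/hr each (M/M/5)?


a = λ/μ = 2.3733; ρ = a/5 = 0.4747
P₀ = 0.091461
Lq = P₀·a^c·ρ / (c!·(1−ρ)²) = 0.091461·75.29104·0.4747/(120·0.27599)
= 0.09869

Final: 0.09869


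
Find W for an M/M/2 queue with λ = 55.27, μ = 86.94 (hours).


a = 0.6357; ρ = 0.3179; P₀ = 0.517609
Lq = P₀·a^c·ρ/(c!(1−ρ)²) = 0.07145
Wq = Lq/λ = 0.07145/55.27 = 0.001293 hr
W = Wq + 1/μ = 0.001293 + 0.01150 = 0.01279 hr

Final: 0.01279 hr


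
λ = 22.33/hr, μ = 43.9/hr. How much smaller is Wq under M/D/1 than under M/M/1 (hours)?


ρ = 22.33/43.9 = 0.5087
Wq(M/M/1) = ρ/(μ−λ) = 0.5087/21.57 = 0.02358 hr
Wq(M/D/1) = ρ/(2(μ−λ)) = 0.01179 hr
Savings = 0.02358 − 0.01179 = 0.01179 hr

Final: 0.01179 hr


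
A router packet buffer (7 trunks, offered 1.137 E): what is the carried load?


B(7,1.137) = 0.0001564 (Erlang-B)
Carried load = a(1 − B) = 1.137·(1 − 0.0001564) = 1.137·0.999844 = 1.1368 E

Final: 1.1368 Erlangs


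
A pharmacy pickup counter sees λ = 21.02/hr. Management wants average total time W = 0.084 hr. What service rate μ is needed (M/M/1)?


W = 1/(μ−λ) ⇒ μ − λ = 1/W = 1/0.084 = 11.9048
μ = λ + 1/W = 21.02 + 11.9048 = 32.9248 per hr

Final: 32.9248 /hr


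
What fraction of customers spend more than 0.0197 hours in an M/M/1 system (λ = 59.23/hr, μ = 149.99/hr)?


W ~ Exponential(μ−λ) for M/M/1.
μ − λ = 149.99 − 59.23 = 90.7600
P(W > t) = e^{−(μ−λ)t} = e^{−1.7880} = 0.167299

Final: 0.167299


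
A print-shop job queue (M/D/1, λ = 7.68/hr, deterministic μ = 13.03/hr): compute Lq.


ρ = 7.68/13.03 = 0.5894
M/D/1: Lq = ρ²/(2(1−ρ)) = 0.3474/(2·0.4106) = 0.42305

Final: 0.42305


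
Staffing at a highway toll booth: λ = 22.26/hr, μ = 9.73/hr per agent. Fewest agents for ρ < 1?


Stability requires cμ > λ ⇔ c > λ/μ.
λ/μ = 22.26/9.73 = 2.2878
Minimum integer c = ⌊2.2878⌋ + 1 = 3
Check: 3·9.73 = 29.19 > 22.26, while 2·9.73 = 19.46 ≤ 22.26

Final: 3 servers


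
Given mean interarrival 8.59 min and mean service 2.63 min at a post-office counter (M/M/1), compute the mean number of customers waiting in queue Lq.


λ = 60/8.59 = 6.9849 /hr
μ = 60/2.63 = 22.8137 /hr
ρ = λ/μ = 6.9849/22.8137 = 0.3062
Lq = ρ²/(1−ρ) = 0.09374/0.6938 = 0.1351

Final: 0.1351


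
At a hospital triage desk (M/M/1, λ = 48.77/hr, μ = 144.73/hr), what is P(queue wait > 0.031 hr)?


ρ = 48.77/144.73 = 0.3370
P(Wq > t) = ρ·e^{−(μ−λ)t} = 0.3370·e^{−2.9748}
= 0.3370·0.051060 = 0.017206

Final: 0.017206


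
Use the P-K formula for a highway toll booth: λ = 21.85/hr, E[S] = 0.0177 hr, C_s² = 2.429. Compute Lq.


ρ = λ·E[S] = 21.85·0.0177 = 0.3867
Lq = ρ²(1+C_s²)/(2(1−ρ)) = 0.1496·(1+2.429)/(2·0.6133)
= 0.1496·3.4290/1.2265 = 0.41816

Final: 0.41816


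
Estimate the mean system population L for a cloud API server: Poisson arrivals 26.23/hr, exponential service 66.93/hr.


ρ = λ/μ = 26.23/66.93 = 0.3919
L = ρ/(1−ρ) = 0.3919/(1 − 0.3919) = 0.3919/0.6081 = 0.6445

Final: 0.6445


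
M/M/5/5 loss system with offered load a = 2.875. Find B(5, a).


B(c,a) = (a^c/c!) / Σ_{k=0}^{c} a^k/k!
a^5/5! = 1.636847
Σ terms (k=0..5): 1.00000 + 2.87500 + 4.13281 + 3.96061 + 2.84669 + 1.63685 = 16.451961
B = 1.636847/16.451961 = 0.099492

Final: 0.099492


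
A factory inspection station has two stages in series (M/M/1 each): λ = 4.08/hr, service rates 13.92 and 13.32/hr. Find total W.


Each node sees arrival rate λ = 4.08/hr (tandem ⇒ throughput preserved).
W₁ = 1/(μ₁−λ) = 1/(13.92−4.08) = 0.10163 hr
W₂ = 1/(μ₂−λ) = 1/(13.32−4.08) = 0.10823 hr
W_total = W₁ + W₂ = 0.10163 + 0.10823 = 0.20985 hr

Final: 0.20985 hr


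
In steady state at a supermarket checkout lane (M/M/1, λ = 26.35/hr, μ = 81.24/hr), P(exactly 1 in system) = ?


ρ = 26.35/81.24 = 0.3243
P_n = (1−ρ)·ρ^n = (1 − 0.3243)·0.3243^1 = 0.6757·0.324348 = 0.219146

Final: 0.219146


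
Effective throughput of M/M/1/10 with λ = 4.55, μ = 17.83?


ρ = 0.2552; P_K = (1−ρ)ρ^10/(1−ρ^11) = 0.0000008723
λ_eff = λ(1 − P_K) = 4.55·(1 − 0.0000008723) = 4.55·0.999999 = 4.5500 /hr

Final: 4.5500 /hr


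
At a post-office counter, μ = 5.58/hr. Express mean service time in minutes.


Mean service time = 1/μ = 1/5.58 hour = 0.17921 hour
In minutes: 0.17921 × 60 = 10.7527 min

Final: 10.7527 min


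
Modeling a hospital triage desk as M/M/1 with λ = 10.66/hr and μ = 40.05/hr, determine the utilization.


ρ = λ/μ = 10.66/40.05 = 0.2662

Final: 0.2662


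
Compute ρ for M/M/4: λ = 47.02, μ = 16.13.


ρ = λ/(cμ) = 47.02/(4·16.13) = 47.02/64.52 = 0.7288

Final: 0.7288


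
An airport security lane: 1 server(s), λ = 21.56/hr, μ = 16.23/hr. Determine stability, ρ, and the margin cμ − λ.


Total capacity cμ = 1·16.23 = 16.23/hr
ρ = λ/(cμ) = 21.56/16.23 = 1.3284
Stable ⇔ ρ < 1: NO
Spare capacity = cμ − λ = 16.23 − 21.56 = -5.33/hr

Final: ρ = 1.3284; unstable; margin = -5.33/hr


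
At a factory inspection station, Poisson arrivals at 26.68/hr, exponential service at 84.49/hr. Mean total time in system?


W = 1/(μ−λ) = 1/(84.49 − 26.68) = 1/57.81 = 0.01730 hr

Final: 0.01730 hr


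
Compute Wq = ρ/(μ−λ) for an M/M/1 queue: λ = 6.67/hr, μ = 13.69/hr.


ρ = 6.67/13.69 = 0.4872
Wq = ρ/(μ−λ) = 0.4872/(13.69 − 6.67) = 0.4872/7.02 = 0.06940 hr

Final: 0.06940 hr


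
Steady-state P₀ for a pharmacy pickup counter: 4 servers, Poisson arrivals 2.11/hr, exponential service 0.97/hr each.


a = λ/μ = 2.11/0.97 = 2.1753; ρ = a/c = 0.5438
Σ_{k=0}^{3} a^k/k! (terms k=0..3) = 1.00000 + 2.17526 + 2.36587 + 1.71546 = 7.25659
Tail: a^4/(4!(1−ρ)) = 22.38942/(24·0.4562) = 2.04498
P₀ = 1/(7.25659 + 2.04498) = 1/9.30158 = 0.107509

Final: 0.107509


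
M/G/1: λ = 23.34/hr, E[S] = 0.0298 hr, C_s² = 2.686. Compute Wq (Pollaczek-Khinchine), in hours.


ρ = λ·E[S] = 23.34·0.0298 = 0.6955
E[S²] = E[S]²(1+C_s²) = 0.0298²·(1+2.686) = 0.003273
Wq = λ·E[S²]/(2(1−ρ)) = 23.34·0.003273/(2·0.3045) = 0.12546 hr

Final: 0.12546 hr


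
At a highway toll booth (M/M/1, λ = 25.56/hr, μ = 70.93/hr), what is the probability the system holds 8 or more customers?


ρ = 25.56/70.93 = 0.3604
P(N ≥ n) = ρ^n = 0.3604^8 = 0.0002843

Final: 0.0002843


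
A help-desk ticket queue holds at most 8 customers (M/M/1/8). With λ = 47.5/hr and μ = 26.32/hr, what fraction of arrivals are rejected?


ρ = λ/μ = 47.5/26.32 = 1.8047
P_K = (1−ρ)ρ^K/(1−ρ^(K+1)) = (-0.8047·112.528310)/(1 − 203.081107)
= -90.552797/-202.081107 = 0.448101

Final: 0.448101


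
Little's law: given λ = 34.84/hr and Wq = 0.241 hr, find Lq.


Lq = λWq = 34.84·0.241 = 8.3964

Final: 8.3964


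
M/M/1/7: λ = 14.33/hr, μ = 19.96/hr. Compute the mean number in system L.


ρ = 14.33/19.96 = 0.7179
L = ρ[1 − (K+1)ρ^K + Kρ^(K+1)] / [(1−ρ)(1−ρ^(K+1))]
Numerator: 0.7179·(1 − 8·0.098310 + 7·0.070581) = 0.507998
Denominator: (0.2821)·(0.929419) = 0.262156
L = 0.507998/0.262156 = 1.9378

Final: 1.9378


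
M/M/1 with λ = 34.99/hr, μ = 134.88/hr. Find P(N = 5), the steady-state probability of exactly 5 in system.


ρ = 34.99/134.88 = 0.2594
P_n = (1−ρ)·ρ^n = (1 − 0.2594)·0.2594^5 = 0.7406·0.001175 = 0.0008701

Final: 0.0008701


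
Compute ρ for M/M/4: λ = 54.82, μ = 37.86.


ρ = λ/(cμ) = 54.82/(4·37.86) = 54.82/151.44 = 0.3620

Final: 0.3620


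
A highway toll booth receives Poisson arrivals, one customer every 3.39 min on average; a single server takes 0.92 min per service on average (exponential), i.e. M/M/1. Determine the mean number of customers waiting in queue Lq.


λ = 60/3.39 = 17.6991 /hr
μ = 60/0.92 = 65.2174 /hr
ρ = λ/μ = 17.6991/65.2174 = 0.2714
Lq = ρ²/(1−ρ) = 0.07365/0.7286 = 0.1011

Final: 0.1011


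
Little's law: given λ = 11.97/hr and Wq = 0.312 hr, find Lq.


Lq = λWq = 11.97·0.312 = 3.7346

Final: 3.7346


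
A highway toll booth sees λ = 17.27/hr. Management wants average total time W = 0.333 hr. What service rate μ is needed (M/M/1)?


W = 1/(μ−λ) ⇒ μ − λ = 1/W = 1/0.333 = 3.0030
μ = λ + 1/W = 17.27 + 3.0030 = 20.2730 per hr

Final: 20.2730 /hr


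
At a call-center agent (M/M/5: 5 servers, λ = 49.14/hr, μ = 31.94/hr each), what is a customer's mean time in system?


a = 1.5385; ρ = 0.3077; P₀ = 0.214309
Lq = P₀·a^c·ρ/(c!(1−ρ)²) = 0.009883
Wq = Lq/λ = 0.009883/49.14 = 0.0002011 hr
W = Wq + 1/μ = 0.0002011 + 0.03131 = 0.03151 hr

Final: 0.03151 hr


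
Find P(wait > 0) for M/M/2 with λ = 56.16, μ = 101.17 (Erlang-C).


a = λ/μ = 0.5551; ρ = a/2 = 0.2776
P₀ = 0.565493 (from M/M/c formula)
C(c,a) = [a^c/(c!(1−ρ))]·P₀ = [0.30814/(2·0.7224)]·0.565493
= 0.21326·0.565493 = 0.120598

Final: 0.120598


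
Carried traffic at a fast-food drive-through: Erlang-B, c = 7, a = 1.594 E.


B(7,1.594) = 0.001054 (Erlang-B)
Carried load = a(1 − B) = 1.594·(1 − 0.001054) = 1.594·0.998946 = 1.5923 E

Final: 1.5923 Erlangs


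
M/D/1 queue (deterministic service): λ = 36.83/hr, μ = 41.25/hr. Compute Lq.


ρ = 36.83/41.25 = 0.8928
M/D/1: Lq = ρ²/(2(1−ρ)) = 0.7972/(2·0.1072) = 3.71987

Final: 3.71987


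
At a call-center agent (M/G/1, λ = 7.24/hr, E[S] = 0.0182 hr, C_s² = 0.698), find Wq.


ρ = λ·E[S] = 7.24·0.0182 = 0.1318
E[S²] = E[S]²(1+C_s²) = 0.0182²·(1+0.698) = 0.0005624
Wq = λ·E[S²]/(2(1−ρ)) = 7.24·0.0005624/(2·0.8682) = 0.002345 hr

Final: 0.002345 hr
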